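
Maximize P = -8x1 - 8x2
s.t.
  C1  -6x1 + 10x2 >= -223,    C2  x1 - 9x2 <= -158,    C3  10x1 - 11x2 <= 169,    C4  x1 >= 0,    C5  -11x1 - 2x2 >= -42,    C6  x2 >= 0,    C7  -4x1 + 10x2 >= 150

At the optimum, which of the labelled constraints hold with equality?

C2 and C4

Vertices and P = -8x1 - 8x2:
  (0, 158/9) → P = -1264/9
  (62/101, 1780/101) → P = -14736/101
  (0, 21) → P = -168

The maximum is at (0, 158/9). Substituting into each constraint, equality holds for C2 and C4; the remaining constraints have slack.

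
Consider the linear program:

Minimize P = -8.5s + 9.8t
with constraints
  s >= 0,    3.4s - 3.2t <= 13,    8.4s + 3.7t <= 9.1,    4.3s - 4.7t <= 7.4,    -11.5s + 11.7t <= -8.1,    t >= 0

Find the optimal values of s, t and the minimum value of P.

s = 13/12, t = 0, minimum P = -221/24

Extreme points and P = -8.5s + 9.8t:
  (13644/14083, 3661/14083) → P = -400481/70415
  (13/12, 0) → P = -221/24
  (81/115, 0) → P = -1377/230

The binding constraints are 8.4s + 3.7t = 9.1 and t = 0.
Solving simultaneously gives s = 13/12, t = 0.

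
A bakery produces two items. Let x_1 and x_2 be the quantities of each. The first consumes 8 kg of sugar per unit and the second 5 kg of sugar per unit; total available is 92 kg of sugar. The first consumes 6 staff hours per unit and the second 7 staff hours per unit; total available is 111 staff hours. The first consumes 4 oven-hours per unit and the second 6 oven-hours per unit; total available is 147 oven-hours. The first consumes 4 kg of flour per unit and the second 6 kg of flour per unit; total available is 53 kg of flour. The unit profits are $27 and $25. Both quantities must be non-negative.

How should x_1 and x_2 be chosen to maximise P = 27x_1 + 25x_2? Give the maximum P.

Corner points and P = 27x_1 + 25x_2:
  (0, 0) → P = 0
  (0, 53/6) → P = 1325/6
  (23/2, 0) → P = 621/2
  (41/4, 2) → P = 1307/4

The binding constraints are 8x_1 + 5x_2 = 92 and 4x_1 + 6x_2 = 53.
Solving simultaneously gives x_1 = 41/4, x_2 = 2.

x_1 = 41/4, x_2 = 2, maximum P = 1307/4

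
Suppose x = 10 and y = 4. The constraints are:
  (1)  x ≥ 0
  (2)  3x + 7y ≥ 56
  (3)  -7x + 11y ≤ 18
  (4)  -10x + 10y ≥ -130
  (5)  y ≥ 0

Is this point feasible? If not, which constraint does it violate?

feasible

(1): 10 ≥ 0 ✓
(2): 58 ≥ 56 ✓
(3): -26 ≤ 18 ✓
(4): -60 ≥ -130 ✓
(5): 4 ≥ 0 ✓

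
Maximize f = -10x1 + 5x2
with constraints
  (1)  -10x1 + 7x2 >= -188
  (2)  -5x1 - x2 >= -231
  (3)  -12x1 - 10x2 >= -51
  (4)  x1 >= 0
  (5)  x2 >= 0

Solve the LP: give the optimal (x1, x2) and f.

At the optimal vertex, -12x1 - 10x2 = -51 and x1 = 0.
Solving simultaneously gives x1 = 0, x2 = 51/10.

x1 = 0, x2 = 51/10, maximum f = 51/2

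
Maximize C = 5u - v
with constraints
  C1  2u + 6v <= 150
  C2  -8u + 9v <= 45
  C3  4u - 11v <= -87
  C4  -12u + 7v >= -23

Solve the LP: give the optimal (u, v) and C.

Corner points and C = 5u - v:
  (72/13, 129/13) → C = 231/13
  (261/26, 181/13) → C = 943/26
  (431/52, 142/13) → C = 1587/52

The binding constraints are -8u + 9v = 45 and -12u + 7v = -23.
Solving simultaneously gives u = 261/26, v = 181/13.

u = 261/26, v = 181/13, maximum C = 943/26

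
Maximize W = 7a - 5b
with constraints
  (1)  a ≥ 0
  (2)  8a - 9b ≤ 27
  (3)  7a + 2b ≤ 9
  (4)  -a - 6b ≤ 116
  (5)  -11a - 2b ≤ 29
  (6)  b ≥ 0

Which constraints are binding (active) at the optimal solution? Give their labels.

Feasible corners and W = 7a - 5b:
  (0, 9/2) → W = -45/2
  (0, 0) → W = 0
  (9/7, 0) → W = 9

The maximum is at (9/7, 0). Substituting into each constraint, equality holds for (3) and (6); the remaining constraints have slack.

(3) and (6)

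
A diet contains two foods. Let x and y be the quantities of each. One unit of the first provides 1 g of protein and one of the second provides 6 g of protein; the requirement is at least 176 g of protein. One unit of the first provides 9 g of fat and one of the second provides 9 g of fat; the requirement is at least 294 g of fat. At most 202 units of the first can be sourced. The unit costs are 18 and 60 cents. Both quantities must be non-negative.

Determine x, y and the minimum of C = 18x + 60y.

The feasible region is unbounded (it extends along (0, 1)), but C strictly increases along every unbounded feasible direction, so there is no improving ray and the minimum is attained at a vertex.

At the optimal vertex, x + 6y = 176 and 9x + 9y = 294.
Solving simultaneously gives x = 4, y = 86/3.

x = 4, y = 86/3, minimum C = 1792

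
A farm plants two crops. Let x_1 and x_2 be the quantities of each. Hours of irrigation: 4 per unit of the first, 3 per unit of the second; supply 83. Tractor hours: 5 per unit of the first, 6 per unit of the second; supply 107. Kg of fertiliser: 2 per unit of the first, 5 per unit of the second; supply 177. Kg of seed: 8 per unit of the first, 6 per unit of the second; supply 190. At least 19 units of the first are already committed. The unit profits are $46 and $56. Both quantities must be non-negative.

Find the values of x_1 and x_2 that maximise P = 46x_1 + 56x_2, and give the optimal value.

Feasible corners and P = 46x_1 + 56x_2:
  (83/4, 0) → P = 1909/2
  (19, 0) → P = 874
  (59/3, 13/9) → P = 8870/9
  (19, 2) → P = 986

The optimum lies where 5x_1 + 6x_2 = 107 and x_1 = 19.
Solving simultaneously gives x_1 = 19, x_2 = 2.

x_1 = 19, x_2 = 2, maximum P = 986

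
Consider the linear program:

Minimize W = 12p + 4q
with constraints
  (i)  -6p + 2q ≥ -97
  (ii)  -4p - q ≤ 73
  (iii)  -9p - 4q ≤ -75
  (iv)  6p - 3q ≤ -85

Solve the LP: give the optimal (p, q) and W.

p = -367/7, q = 957/7, minimum W = -576/7

Vertices and W = 12p + 4q:
  (461/6, 182) → W = 1650
  (-367/7, 957/7) → W = -576/7
  (-115/51, 405/17) → W = 1160/17
The feasible region is unbounded (it extends along (-1, 4), (1, 3)), but W strictly increases along every unbounded feasible direction, so there is no improving ray and the minimum is attained at a vertex.

At the optimal vertex, -4p - q = 73 and -9p - 4q = -75.
Solving simultaneously gives p = -367/7, q = 957/7.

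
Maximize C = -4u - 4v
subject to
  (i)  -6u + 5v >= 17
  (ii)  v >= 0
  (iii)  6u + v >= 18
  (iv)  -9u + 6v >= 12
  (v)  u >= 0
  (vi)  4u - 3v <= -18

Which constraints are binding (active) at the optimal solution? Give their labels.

Feasible corners and C = -4u - 4v:
  (0, 18) → C = -72
  (18/11, 90/11) → C = -432/11
  (24, 38) → C = -248
The feasible region is unbounded (it extends along (0, 1), (2, 3)), but C strictly decreases along every unbounded feasible direction, so there is no improving ray and the maximum is attained at a vertex.

The maximum is at (18/11, 90/11). Substituting into each constraint, equality holds for (iii) and (vi); the remaining constraints have slack.

(iii) and (vi)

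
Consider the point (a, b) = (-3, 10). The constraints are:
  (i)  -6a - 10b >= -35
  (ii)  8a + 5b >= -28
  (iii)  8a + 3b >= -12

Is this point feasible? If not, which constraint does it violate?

Constraint (i): -6a - 10b = -82, which is not ≥ -35. All other constraints are satisfied.

not feasible — violates (i)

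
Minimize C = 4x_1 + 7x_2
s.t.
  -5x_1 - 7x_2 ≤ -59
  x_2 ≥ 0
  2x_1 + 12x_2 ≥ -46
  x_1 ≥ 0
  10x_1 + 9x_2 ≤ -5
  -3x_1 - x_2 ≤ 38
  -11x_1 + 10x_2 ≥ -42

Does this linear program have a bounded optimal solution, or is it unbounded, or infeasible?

infeasible

The boundaries -5x_1 - 7x_2 = -59 and x_1 = 0 meet at (0, 59/7), but that point violates 10x_1 + 9x_2 ≤ -5. Every candidate vertex is excluded by some other constraint, so the feasible region is empty.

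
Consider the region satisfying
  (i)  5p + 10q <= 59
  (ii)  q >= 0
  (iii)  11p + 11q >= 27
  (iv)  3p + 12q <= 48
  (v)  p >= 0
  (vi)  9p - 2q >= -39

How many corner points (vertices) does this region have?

5

Of the 15 pairwise boundary intersections, those satisfying every inequality are:
  (59/5, 0)
  (38/5, 21/10)
  (27/11, 0)
  (0, 27/11)
  (0, 4)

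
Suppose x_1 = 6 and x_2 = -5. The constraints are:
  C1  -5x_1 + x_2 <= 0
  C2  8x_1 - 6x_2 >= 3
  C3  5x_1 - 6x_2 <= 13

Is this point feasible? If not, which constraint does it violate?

Constraint C3: 5x_1 - 6x_2 = 60, which is not ≤ 13. All other constraints are satisfied.

not feasible — violates C3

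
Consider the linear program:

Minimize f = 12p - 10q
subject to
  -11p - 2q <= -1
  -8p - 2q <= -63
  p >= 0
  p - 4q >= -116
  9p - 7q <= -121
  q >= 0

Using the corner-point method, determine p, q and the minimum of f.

p = 10/17, q = 991/34, minimum f = -4835/17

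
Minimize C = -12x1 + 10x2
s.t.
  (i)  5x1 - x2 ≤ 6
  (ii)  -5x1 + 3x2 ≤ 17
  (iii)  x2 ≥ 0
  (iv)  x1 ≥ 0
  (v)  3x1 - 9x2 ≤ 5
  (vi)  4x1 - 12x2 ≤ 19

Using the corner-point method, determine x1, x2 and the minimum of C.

x1 = 6/5, x2 = 0, minimum C = -72/5

Corner points and C = -12x1 + 10x2:
  (7/2, 23/2) → C = 73
  (6/5, 0) → C = -72/5
  (0, 17/3) → C = 170/3
  (0, 0) → C = 0

The optimum lies where 5x1 - x2 = 6 and x2 = 0.
Solving simultaneously gives x1 = 6/5, x2 = 0.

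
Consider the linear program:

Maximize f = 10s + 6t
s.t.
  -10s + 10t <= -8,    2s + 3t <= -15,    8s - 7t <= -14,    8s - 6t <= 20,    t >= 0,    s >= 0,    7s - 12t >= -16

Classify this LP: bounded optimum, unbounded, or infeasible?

infeasible

The boundaries s = 0 and 7s - 12t = -16 meet at (0, 4/3), but that point violates -10s + 10t ≤ -8. Every candidate vertex is excluded by some other constraint, so the feasible region is empty.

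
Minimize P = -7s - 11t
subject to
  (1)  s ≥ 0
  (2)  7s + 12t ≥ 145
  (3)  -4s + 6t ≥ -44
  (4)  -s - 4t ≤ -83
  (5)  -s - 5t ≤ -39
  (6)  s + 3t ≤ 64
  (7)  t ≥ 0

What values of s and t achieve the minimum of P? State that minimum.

The binding constraints are -s - 4t = -83 and s + 3t = 64.
Solving simultaneously gives s = 7, t = 19.

s = 7, t = 19, minimum P = -258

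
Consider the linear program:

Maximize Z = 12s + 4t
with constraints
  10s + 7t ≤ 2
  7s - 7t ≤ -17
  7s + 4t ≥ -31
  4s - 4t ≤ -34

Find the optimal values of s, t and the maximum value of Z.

At the optimal vertex, 10s + 7t = 2 and 4s - 4t = -34.
Solving simultaneously gives s = -115/34, t = 87/17.

s = -115/34, t = 87/17, maximum Z = -342/17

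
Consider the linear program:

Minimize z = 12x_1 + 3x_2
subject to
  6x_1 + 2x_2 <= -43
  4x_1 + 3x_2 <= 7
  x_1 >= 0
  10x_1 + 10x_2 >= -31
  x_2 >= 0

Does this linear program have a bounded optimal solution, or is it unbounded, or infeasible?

infeasible

The boundaries 6x_1 + 2x_2 = -43 and 4x_1 + 3x_2 = 7 meet at (-143/10, 107/5), but that point violates x_1 ≥ 0. Every candidate vertex is excluded by some other constraint, so the feasible region is empty.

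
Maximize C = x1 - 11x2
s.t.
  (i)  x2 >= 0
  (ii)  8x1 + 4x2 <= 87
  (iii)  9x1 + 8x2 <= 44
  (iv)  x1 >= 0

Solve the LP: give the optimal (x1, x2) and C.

At the optimal vertex, x2 = 0 and 9x1 + 8x2 = 44.
Solving simultaneously gives x1 = 44/9, x2 = 0.

x1 = 44/9, x2 = 0, maximum C = 44/9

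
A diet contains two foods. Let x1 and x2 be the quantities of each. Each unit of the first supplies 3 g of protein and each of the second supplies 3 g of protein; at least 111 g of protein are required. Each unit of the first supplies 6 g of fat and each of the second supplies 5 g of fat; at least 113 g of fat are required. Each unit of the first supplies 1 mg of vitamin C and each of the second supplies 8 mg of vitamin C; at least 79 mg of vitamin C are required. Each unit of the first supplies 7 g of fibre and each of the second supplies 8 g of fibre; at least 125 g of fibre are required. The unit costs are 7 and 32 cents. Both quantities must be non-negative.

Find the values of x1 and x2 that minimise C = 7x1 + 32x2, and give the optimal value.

Extreme points and C = 7x1 + 32x2:
  (0, 37) → C = 1184
  (79, 0) → C = 553
  (31, 6) → C = 409
The feasible region is unbounded (it extends along (0, 1), (1, 0)), but C strictly increases along every unbounded feasible direction, so there is no improving ray and the minimum is attained at a vertex.

At the optimal vertex, 3x1 + 3x2 = 111 and x1 + 8x2 = 79.
Solving simultaneously gives x1 = 31, x2 = 6.

x1 = 31, x2 = 6, minimum C = 409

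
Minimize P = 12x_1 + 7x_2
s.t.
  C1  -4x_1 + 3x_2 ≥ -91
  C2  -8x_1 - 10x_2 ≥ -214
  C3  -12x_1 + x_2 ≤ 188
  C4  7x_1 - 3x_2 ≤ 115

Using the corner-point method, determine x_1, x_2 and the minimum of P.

Extreme points and P = 12x_1 + 7x_2:
  (-655/32, -461/8) → P = -649
  (8, -59/3) → P = -125/3
  (-833/64, 509/16) → P = 133/2
  (896/47, 289/47) → P = 12775/47

x_1 = -655/32, x_2 = -461/8, minimum P = -649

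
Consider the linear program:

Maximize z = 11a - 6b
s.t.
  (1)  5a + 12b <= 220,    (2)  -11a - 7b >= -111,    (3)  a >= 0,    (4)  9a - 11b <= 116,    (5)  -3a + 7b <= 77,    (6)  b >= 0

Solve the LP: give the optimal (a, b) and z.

a = 111/11, b = 0, maximum z = 111

Extreme points and z = 11a - 6b:
  (17/7, 590/49) → z = -2231/49
  (111/11, 0) → z = 111
  (0, 11) → z = -66
  (0, 0) → z = 0

At the optimal vertex, -11a - 7b = -111 and b = 0.
Solving simultaneously gives a = 111/11, b = 0.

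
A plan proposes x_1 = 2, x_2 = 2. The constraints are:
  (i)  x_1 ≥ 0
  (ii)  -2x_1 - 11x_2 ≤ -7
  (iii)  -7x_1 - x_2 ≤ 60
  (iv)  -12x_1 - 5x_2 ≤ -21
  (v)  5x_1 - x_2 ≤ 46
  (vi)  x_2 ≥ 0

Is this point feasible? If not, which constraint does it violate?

feasible

(i): 2 ≥ 0 ✓
(ii): -26 ≤ -7 ✓
(iii): -16 ≤ 60 ✓
(iv): -34 ≤ -21 ✓
(v): 8 ≤ 46 ✓
(vi): 2 ≥ 0 ✓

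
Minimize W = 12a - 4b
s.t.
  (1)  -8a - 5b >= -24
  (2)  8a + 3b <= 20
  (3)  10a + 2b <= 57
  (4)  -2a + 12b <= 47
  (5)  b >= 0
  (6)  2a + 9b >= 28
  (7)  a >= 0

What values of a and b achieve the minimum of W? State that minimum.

a = 0, b = 47/12, minimum W = -47/3

Corner points and W = 12a - 4b:
  (1/2, 4) → W = -10
  (38/31, 88/31) → W = 104/31
  (0, 47/12) → W = -47/3
  (0, 28/9) → W = -112/9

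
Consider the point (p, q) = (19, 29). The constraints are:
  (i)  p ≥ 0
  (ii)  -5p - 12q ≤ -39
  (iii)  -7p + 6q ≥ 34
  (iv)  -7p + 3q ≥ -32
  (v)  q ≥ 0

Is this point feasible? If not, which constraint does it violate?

not feasible — violates (iv)

Constraint (iv): -7p + 3q = -46, which is not ≥ -32. All other constraints are satisfied.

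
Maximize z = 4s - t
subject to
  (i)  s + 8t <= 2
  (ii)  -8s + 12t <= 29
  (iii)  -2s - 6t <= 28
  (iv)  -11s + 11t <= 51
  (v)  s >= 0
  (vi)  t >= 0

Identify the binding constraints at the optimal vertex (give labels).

Corner points and z = 4s - t:
  (0, 1/4) → z = -1/4
  (2, 0) → z = 8
  (0, 0) → z = 0

The maximum is at (2, 0). Substituting into each constraint, equality holds for (i) and (vi); the remaining constraints have slack.

(i) and (vi)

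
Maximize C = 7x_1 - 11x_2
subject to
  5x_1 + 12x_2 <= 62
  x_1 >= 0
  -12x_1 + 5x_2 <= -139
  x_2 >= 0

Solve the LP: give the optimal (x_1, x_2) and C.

x_1 = 62/5, x_2 = 0, maximum C = 434/5

Feasible corners and C = 7x_1 - 11x_2:
  (1978/169, 49/169) → C = 13307/169
  (62/5, 0) → C = 434/5
  (139/12, 0) → C = 973/12

The optimum lies where 5x_1 + 12x_2 = 62 and x_2 = 0.
Solving simultaneously gives x_1 = 62/5, x_2 = 0.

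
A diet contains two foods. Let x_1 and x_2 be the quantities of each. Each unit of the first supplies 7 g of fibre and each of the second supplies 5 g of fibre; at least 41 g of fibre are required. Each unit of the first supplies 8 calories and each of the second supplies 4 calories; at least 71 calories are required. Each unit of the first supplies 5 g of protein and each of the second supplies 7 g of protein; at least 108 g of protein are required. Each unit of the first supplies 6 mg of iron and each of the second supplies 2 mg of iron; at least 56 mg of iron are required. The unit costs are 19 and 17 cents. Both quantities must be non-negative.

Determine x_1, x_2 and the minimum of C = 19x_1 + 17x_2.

x_1 = 11/2, x_2 = 23/2, minimum C = 300

Feasible corners and C = 19x_1 + 17x_2:
  (0, 28) → C = 476
  (108/5, 0) → C = 2052/5
  (11/2, 23/2) → C = 300
The feasible region is unbounded (it extends along (0, 1), (1, 0)), but C strictly increases along every unbounded feasible direction, so there is no improving ray and the minimum is attained at a vertex.

The optimum lies where 5x_1 + 7x_2 = 108 and 6x_1 + 2x_2 = 56.
Solving simultaneously gives x_1 = 11/2, x_2 = 23/2.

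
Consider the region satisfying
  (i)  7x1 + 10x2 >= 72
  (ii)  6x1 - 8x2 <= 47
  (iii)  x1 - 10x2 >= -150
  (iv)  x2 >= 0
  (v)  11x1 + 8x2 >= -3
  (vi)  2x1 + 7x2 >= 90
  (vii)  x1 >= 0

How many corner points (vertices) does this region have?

4

The feasible vertices (each the meet of two boundaries and inside every other half-plane) are:
  (835/26, 947/52)
  (1049/58, 223/29)
  (0, 15)
  (0, 90/7)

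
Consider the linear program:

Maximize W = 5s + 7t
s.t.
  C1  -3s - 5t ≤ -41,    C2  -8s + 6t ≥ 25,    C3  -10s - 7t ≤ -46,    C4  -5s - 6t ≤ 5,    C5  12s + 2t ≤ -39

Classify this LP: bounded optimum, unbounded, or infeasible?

From the feasible point (-365/64, 471/32), moving in the direction (-7, 10) keeps every constraint satisfied while W increases without bound.

unbounded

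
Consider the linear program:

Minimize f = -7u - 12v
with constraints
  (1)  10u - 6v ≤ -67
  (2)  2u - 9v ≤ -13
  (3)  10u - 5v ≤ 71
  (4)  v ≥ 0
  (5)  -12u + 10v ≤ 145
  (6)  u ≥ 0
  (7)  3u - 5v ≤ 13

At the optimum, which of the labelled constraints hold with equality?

Extreme points and f = -7u - 12v:
  (50/7, 323/14) → f = -2288/7
  (0, 67/6) → f = -134
  (0, 29/2) → f = -174

The minimum is at (50/7, 323/14). Substituting into each constraint, equality holds for (1) and (5); the remaining constraints have slack.

(1) and (5)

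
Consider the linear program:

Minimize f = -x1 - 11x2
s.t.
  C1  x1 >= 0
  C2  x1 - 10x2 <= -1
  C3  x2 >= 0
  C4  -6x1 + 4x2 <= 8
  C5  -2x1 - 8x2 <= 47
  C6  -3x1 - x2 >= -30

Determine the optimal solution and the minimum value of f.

Extreme points and f = -x1 - 11x2:
  (0, 1/10) → f = -11/10
  (0, 2) → f = -22
  (299/31, 33/31) → f = -662/31
  (56/9, 34/3) → f = -1178/9

x1 = 56/9, x2 = 34/3, minimum f = -1178/9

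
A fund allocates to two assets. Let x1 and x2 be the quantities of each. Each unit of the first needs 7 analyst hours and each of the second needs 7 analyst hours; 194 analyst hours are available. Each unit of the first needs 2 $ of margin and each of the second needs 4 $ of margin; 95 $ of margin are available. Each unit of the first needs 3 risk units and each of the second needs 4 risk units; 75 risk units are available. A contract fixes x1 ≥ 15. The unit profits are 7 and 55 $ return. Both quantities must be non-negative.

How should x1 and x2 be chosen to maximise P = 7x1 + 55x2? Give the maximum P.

Vertices and P = 7x1 + 55x2:
  (25, 0) → P = 175
  (15, 0) → P = 105
  (15, 15/2) → P = 1035/2

x1 = 15, x2 = 15/2, maximum P = 1035/2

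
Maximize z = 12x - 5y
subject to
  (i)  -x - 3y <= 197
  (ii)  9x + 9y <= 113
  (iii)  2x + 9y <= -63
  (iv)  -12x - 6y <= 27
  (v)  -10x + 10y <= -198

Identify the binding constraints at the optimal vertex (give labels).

(i) and (ii)

Extreme points and z = 12x - 5y:
  (352/3, -943/9) → z = 17387/9
  (367/10, -779/10) → z = 8299/10
  (176/7, -793/63) → z = 22973/63
  (576/55, -513/55) → z = 9477/55
  (51/10, -147/10) → z = 1347/10

The maximum is at (352/3, -943/9). Substituting into each constraint, equality holds for (i) and (ii); the remaining constraints have slack.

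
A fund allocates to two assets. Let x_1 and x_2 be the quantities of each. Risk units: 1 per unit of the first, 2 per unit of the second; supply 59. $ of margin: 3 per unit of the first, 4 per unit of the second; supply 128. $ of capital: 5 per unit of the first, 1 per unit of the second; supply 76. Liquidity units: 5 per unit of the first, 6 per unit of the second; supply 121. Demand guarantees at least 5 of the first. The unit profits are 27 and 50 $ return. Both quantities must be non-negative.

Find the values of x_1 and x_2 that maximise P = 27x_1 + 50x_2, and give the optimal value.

x_1 = 5, x_2 = 16, maximum P = 935

Vertices and P = 27x_1 + 50x_2:
  (76/5, 0) → P = 2052/5
  (5, 0) → P = 135
  (67/5, 9) → P = 4059/5
  (5, 16) → P = 935

The optimum lies where 5x_1 + 6x_2 = 121 and x_1 = 5.
Solving simultaneously gives x_1 = 5, x_2 = 16.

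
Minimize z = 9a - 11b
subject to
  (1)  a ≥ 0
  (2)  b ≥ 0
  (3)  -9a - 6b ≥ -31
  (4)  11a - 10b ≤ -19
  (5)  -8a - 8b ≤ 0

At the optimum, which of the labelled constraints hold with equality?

Corner points and z = 9a - 11b:
  (0, 31/6) → z = -341/6
  (0, 19/10) → z = -209/10
  (49/39, 128/39) → z = -967/39

The minimum is at (0, 31/6). Substituting into each constraint, equality holds for (1) and (3); the remaining constraints have slack.

(1) and (3)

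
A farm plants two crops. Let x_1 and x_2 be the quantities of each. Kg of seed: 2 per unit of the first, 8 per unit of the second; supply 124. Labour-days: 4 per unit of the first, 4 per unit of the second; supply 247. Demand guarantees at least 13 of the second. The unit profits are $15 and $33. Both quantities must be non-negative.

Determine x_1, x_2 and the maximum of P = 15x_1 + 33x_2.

x_1 = 10, x_2 = 13, maximum P = 579

Corner points and P = 15x_1 + 33x_2:
  (0, 31/2) → P = 1023/2
  (0, 13) → P = 429
  (10, 13) → P = 579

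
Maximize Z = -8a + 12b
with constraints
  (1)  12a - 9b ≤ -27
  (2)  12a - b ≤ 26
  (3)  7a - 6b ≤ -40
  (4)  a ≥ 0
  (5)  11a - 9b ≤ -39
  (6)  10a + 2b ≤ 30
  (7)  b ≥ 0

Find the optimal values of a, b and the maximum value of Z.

a = 0, b = 15, maximum Z = 180

Feasible corners and Z = -8a + 12b:
  (0, 20/3) → Z = 80
  (50/37, 305/37) → Z = 3260/37
  (0, 15) → Z = 180

The binding constraints are a = 0 and 10a + 2b = 30.
Solving simultaneously gives a = 0, b = 15.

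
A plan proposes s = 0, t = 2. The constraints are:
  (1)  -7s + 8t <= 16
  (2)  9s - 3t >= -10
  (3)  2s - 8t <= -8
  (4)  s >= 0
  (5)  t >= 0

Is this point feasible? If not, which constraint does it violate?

feasible

(1): 16 ≤ 16 ✓
(2): -6 ≥ -10 ✓
(3): -16 ≤ -8 ✓
(4): 0 ≥ 0 ✓
(5): 2 ≥ 0 ✓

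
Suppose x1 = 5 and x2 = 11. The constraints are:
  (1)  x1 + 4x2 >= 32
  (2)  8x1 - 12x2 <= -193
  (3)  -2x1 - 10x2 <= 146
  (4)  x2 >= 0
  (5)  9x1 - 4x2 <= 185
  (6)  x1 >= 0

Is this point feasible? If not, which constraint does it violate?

Constraint (2): 8x1 - 12x2 = -92, which is not ≤ -193. All other constraints are satisfied.

not feasible — violates (2)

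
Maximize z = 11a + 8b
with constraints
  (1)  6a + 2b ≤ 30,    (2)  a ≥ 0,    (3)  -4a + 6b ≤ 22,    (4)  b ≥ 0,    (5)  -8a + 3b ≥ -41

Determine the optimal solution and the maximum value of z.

Feasible corners and z = 11a + 8b:
  (34/11, 63/11) → z = 878/11
  (5, 0) → z = 55
  (0, 11/3) → z = 88/3
  (0, 0) → z = 0

a = 34/11, b = 63/11, maximum z = 878/11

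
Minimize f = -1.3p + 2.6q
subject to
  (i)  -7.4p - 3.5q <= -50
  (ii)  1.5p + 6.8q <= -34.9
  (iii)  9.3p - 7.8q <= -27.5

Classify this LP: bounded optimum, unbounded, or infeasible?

The boundaries -7.4p - 3.5q = -50 and 1.5p + 6.8q = -34.9 meet at (46215/4507, -33326/4507), but that point violates 9.3p - 7.8q ≤ -27.5. Every candidate vertex is excluded by some other constraint, so the feasible region is empty.

infeasible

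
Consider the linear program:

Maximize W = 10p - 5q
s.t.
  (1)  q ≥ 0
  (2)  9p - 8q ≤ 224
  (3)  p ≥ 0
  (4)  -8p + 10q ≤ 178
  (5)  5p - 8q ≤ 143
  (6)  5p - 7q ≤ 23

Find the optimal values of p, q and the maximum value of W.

Extreme points and W = 10p - 5q:
  (0, 0) → W = 0
  (23/5, 0) → W = 46
  (1832/13, 1697/13) → W = 9835/13
  (1384/23, 913/23) → W = 9275/23
  (0, 89/5) → W = -89

p = 1832/13, q = 1697/13, maximum W = 9835/13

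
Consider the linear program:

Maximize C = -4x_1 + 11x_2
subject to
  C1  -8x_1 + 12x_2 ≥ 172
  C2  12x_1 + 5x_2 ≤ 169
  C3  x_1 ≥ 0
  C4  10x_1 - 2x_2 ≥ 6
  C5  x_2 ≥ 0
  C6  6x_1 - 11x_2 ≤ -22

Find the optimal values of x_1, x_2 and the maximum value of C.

x_1 = 184/37, x_2 = 809/37, maximum C = 8163/37

Vertices and C = -4x_1 + 11x_2:
  (146/23, 427/23) → C = 4113/23
  (4, 17) → C = 171
  (184/37, 809/37) → C = 8163/37

At the optimal vertex, 12x_1 + 5x_2 = 169 and 10x_1 - 2x_2 = 6.
Solving simultaneously gives x_1 = 184/37, x_2 = 809/37.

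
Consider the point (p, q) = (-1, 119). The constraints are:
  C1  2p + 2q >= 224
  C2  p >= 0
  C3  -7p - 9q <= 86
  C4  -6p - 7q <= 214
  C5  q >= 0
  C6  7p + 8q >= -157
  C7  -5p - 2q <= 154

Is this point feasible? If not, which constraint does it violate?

Constraint C2: p = -1, which is not ≥ 0. All other constraints are satisfied.

not feasible — violates C2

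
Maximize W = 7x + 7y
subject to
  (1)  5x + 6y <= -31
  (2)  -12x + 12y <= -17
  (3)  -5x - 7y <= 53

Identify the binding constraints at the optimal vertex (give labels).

(1) and (3)

Vertices and W = 7x + 7y:
  (-45/22, -457/132) → W = -5089/132
  (101/5, -22) → W = -63/5
  (-517/144, -721/144) → W = -4333/72

The maximum is at (101/5, -22). Substituting into each constraint, equality holds for (1) and (3); the remaining constraints have slack.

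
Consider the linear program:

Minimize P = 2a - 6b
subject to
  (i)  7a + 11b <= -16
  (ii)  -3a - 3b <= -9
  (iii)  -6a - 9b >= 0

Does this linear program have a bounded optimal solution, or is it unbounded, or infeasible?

Feasible corners and P = 2a - 6b:
  (49/4, -37/4) → P = 80
  (48, -32) → P = 288
The feasible region has finitely many vertices and no improving ray; the minimum is 80 at (49/4, -37/4).

bounded optimum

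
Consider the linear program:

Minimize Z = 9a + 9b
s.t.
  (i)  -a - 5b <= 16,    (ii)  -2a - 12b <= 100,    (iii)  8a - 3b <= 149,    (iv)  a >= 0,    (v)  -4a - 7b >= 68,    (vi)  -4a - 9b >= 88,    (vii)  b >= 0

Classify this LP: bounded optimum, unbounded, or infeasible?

The boundaries -a - 5b = 16 and -4a - 9b = 88 meet at (-296/11, 24/11), but that point violates a ≥ 0. Every candidate vertex is excluded by some other constraint, so the feasible region is empty.

infeasible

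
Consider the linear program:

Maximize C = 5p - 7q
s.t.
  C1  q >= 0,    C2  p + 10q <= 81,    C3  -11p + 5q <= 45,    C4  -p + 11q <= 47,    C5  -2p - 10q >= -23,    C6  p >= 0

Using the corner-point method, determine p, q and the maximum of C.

p = 23/2, q = 0, maximum C = 115/2

Corner points and C = 5p - 7q:
  (23/2, 0) → C = 115/2
  (0, 0) → C = 0
  (0, 23/10) → C = -161/10

The binding constraints are q = 0 and -2p - 10q = -23.
Solving simultaneously gives p = 23/2, q = 0.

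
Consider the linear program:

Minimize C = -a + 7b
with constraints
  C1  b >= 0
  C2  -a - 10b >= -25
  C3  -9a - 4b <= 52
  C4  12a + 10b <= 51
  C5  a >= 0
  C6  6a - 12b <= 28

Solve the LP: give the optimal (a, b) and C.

a = 17/4, b = 0, minimum C = -17/4

Corner points and C = -a + 7b:
  (17/4, 0) → C = -17/4
  (0, 0) → C = 0
  (26/11, 249/110) → C = 1483/110
  (0, 5/2) → C = 35/2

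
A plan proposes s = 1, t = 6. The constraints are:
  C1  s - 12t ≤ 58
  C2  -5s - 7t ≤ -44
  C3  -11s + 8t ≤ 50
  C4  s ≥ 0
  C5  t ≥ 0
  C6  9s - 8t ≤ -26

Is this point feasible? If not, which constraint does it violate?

C1: -71 ≤ 58 ✓
C2: -47 ≤ -44 ✓
C3: 37 ≤ 50 ✓
C4: 1 ≥ 0 ✓
C5: 6 ≥ 0 ✓
C6: -39 ≤ -26 ✓

feasible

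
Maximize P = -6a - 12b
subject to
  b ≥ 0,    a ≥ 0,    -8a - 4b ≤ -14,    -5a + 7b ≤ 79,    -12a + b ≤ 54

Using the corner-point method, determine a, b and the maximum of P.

The feasible region is unbounded (it extends along (1, 0), (7, 5)), but P strictly decreases along every unbounded feasible direction, so there is no improving ray and the maximum is attained at a vertex.

The optimum lies where b = 0 and -8a - 4b = -14.
Solving simultaneously gives a = 7/4, b = 0.

a = 7/4, b = 0, maximum P = -21/2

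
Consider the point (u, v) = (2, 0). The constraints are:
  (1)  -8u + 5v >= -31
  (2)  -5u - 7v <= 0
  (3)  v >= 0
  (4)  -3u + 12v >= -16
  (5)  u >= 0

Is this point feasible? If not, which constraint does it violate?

(1): -16 ≥ -31 ✓
(2): -10 ≤ 0 ✓
(3): 0 ≥ 0 ✓
(4): -6 ≥ -16 ✓
(5): 2 ≥ 0 ✓

feasible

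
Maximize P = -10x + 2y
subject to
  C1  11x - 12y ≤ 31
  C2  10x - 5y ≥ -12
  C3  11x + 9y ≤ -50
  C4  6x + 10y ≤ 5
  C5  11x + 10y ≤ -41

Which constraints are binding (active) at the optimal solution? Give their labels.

Corner points and P = -10x + 2y:
  (-23/5, -34/5) → P = 162/5
  (-107/77, -27/7) → P = 68/11
  (-358/145, -368/145) → P = 2844/145

The maximum is at (-23/5, -34/5). Substituting into each constraint, equality holds for C1 and C2; the remaining constraints have slack.

C1 and C2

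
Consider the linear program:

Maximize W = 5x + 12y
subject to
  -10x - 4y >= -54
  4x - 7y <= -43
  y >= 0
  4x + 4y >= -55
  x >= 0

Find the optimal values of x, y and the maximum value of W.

Extreme points and W = 5x + 12y:
  (103/43, 323/43) → W = 4391/43
  (0, 27/2) → W = 162
  (0, 43/7) → W = 516/7

x = 0, y = 27/2, maximum W = 162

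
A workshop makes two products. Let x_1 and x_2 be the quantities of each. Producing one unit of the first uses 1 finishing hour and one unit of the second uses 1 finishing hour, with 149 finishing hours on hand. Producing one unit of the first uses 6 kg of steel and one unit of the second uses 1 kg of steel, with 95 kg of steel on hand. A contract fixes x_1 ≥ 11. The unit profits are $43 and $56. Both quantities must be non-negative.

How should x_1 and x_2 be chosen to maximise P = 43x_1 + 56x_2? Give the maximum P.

Corner points and P = 43x_1 + 56x_2:
  (95/6, 0) → P = 4085/6
  (11, 0) → P = 473
  (11, 29) → P = 2097

x_1 = 11, x_2 = 29, maximum P = 2097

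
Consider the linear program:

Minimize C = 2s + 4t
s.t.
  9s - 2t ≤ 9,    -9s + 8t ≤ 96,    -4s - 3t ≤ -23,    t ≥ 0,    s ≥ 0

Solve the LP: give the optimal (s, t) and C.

s = 73/35, t = 171/35, minimum C = 166/7

At the optimal vertex, 9s - 2t = 9 and -4s - 3t = -23.
Solving simultaneously gives s = 73/35, t = 171/35.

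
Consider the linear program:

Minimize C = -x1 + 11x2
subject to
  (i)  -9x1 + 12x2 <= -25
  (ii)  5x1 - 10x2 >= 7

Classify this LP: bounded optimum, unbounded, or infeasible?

unbounded

From the feasible point (83/15, 31/15), moving in the direction (-12, -9) keeps every constraint satisfied while C decreases without bound.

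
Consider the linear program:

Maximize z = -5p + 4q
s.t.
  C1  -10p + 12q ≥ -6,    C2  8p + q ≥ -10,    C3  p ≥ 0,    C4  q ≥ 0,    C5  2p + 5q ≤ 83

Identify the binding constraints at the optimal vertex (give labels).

Vertices and z = -5p + 4q:
  (3/5, 0) → z = -3
  (513/37, 409/37) → z = -929/37
  (0, 0) → z = 0
  (0, 83/5) → z = 332/5

The maximum is at (0, 83/5). Substituting into each constraint, equality holds for C3 and C5; the remaining constraints have slack.

C3 and C5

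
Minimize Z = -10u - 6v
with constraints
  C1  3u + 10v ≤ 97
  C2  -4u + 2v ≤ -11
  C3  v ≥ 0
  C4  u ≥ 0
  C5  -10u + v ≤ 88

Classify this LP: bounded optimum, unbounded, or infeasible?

bounded optimum

Vertices and Z = -10u - 6v:
  (152/23, 355/46) → Z = -2585/23
  (97/3, 0) → Z = -970/3
  (11/4, 0) → Z = -55/2
The feasible region has finitely many vertices and no improving ray; the minimum is -970/3 at (97/3, 0).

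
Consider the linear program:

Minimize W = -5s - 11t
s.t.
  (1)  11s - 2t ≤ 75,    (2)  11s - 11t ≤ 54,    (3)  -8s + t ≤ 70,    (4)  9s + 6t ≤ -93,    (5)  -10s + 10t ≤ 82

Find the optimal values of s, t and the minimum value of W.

s = -9, t = -2, minimum W = 67

Extreme points and W = -5s - 11t:
  (-824/77, -1202/77) → W = 17342/77
  (-233/55, -503/55) → W = 6698/55
  (-9, -2) → W = 67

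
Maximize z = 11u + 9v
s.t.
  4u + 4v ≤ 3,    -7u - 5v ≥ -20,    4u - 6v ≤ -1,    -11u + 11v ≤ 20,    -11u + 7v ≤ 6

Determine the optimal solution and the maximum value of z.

Corner points and z = 11u + 9v:
  (7/20, 2/5) → z = 149/20
  (-1/24, 19/24) → z = 20/3
  (-29/38, -13/38) → z = -218/19

The optimum lies where 4u + 4v = 3 and 4u - 6v = -1.
Solving simultaneously gives u = 7/20, v = 2/5.

u = 7/20, v = 2/5, maximum z = 149/20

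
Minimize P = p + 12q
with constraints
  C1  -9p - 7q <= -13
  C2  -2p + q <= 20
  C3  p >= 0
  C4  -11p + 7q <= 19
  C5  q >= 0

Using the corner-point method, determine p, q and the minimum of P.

Extreme points and P = p + 12q:
  (0, 13/7) → P = 156/7
  (13/9, 0) → P = 13/9
  (0, 19/7) → P = 228/7
The feasible region is unbounded (it extends along (1, 0), (7, 11)), but P strictly increases along every unbounded feasible direction, so there is no improving ray and the minimum is attained at a vertex.

The optimum lies where -9p - 7q = -13 and q = 0.
Solving simultaneously gives p = 13/9, q = 0.

p = 13/9, q = 0, minimum P = 13/9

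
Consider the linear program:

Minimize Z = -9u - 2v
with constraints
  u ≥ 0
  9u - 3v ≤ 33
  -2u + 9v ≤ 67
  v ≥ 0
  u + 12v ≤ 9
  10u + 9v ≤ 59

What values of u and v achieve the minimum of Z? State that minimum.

u = 141/37, v = 16/37, minimum Z = -1301/37

Feasible corners and Z = -9u - 2v:
  (0, 0) → Z = 0
  (0, 3/4) → Z = -3/2
  (11/3, 0) → Z = -33
  (141/37, 16/37) → Z = -1301/37

The binding constraints are 9u - 3v = 33 and u + 12v = 9.
Solving simultaneously gives u = 141/37, v = 16/37.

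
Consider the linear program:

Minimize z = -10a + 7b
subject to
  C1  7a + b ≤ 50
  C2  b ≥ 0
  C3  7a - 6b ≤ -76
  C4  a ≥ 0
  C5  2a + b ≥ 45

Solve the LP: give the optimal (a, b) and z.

a = 1, b = 43, minimum z = 291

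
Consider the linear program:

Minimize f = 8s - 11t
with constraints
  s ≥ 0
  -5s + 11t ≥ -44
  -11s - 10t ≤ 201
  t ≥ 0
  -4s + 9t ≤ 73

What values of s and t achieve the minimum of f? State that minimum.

Corner points and f = 8s - 11t:
  (0, 0) → f = 0
  (0, 73/9) → f = -803/9
  (44/5, 0) → f = 352/5
  (1199, 541) → f = 3641

The optimum lies where s = 0 and -4s + 9t = 73.
Solving simultaneously gives s = 0, t = 73/9.

s = 0, t = 73/9, minimum f = -803/9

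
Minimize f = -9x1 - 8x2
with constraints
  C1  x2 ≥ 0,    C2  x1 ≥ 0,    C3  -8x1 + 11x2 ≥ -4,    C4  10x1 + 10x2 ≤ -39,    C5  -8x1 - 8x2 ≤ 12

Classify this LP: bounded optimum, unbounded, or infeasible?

infeasible

Constraints 10x1 + 10x2 ≤ -39 and -8x1 - 8x2 ≤ 12 have parallel boundaries but demand opposite sides — no point can satisfy both, so the region is empty.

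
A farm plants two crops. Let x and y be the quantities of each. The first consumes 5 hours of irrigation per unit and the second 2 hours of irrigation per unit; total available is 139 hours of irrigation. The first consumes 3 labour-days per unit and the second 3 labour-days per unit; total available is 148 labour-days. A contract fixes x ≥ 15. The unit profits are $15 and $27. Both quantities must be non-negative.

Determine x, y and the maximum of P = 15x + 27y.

x = 15, y = 32, maximum P = 1089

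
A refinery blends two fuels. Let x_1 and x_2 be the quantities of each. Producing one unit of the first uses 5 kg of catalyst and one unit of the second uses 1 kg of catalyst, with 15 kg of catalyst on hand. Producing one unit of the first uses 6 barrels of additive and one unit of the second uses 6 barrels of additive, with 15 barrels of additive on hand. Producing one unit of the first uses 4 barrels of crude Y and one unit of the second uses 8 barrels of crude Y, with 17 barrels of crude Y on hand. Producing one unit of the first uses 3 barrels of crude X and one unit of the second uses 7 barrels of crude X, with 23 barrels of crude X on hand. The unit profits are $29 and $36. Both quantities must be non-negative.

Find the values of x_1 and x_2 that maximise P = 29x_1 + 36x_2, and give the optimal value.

Feasible corners and P = 29x_1 + 36x_2:
  (0, 0) → P = 0
  (0, 17/8) → P = 153/2
  (5/2, 0) → P = 145/2
  (3/4, 7/4) → P = 339/4

x_1 = 3/4, x_2 = 7/4, maximum P = 339/4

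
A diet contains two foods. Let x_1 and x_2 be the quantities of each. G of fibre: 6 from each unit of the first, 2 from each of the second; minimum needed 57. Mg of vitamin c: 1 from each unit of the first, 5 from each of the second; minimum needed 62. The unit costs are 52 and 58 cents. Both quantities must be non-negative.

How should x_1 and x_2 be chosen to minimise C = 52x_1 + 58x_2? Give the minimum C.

Corner points and C = 52x_1 + 58x_2:
  (0, 57/2) → C = 1653
  (62, 0) → C = 3224
  (23/4, 45/4) → C = 1903/2
The feasible region is unbounded (it extends along (0, 1), (1, 0)), but C strictly increases along every unbounded feasible direction, so there is no improving ray and the minimum is attained at a vertex.

The binding constraints are 6x_1 + 2x_2 = 57 and x_1 + 5x_2 = 62.
Solving simultaneously gives x_1 = 23/4, x_2 = 45/4.

x_1 = 23/4, x_2 = 45/4, minimum C = 1903/2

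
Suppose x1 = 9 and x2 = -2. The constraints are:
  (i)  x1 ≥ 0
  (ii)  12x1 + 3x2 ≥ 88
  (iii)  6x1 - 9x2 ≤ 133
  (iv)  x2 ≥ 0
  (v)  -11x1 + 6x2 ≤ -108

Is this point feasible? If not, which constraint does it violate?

Constraint (iv): x2 = -2, which is not ≥ 0. All other constraints are satisfied.

not feasible — violates (iv)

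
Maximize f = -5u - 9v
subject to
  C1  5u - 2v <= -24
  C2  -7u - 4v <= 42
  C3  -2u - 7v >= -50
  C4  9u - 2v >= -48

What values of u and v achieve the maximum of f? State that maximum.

Vertices and f = -5u - 9v:
  (-90/17, -21/17) → f = 639/17
  (-68/39, 298/39) → f = -2342/39
  (-138/25, -21/25) → f = 879/25
  (-236/67, 546/67) → f = -3734/67

The optimum lies where 5u - 2v = -24 and -7u - 4v = 42.
Solving simultaneously gives u = -90/17, v = -21/17.

u = -90/17, v = -21/17, maximum f = 639/17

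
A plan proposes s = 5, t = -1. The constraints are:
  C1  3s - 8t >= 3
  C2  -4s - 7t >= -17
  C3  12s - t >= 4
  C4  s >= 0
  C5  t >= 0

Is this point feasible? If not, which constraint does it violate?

Constraint C5: t = -1, which is not ≥ 0. All other constraints are satisfied.

not feasible — violates C5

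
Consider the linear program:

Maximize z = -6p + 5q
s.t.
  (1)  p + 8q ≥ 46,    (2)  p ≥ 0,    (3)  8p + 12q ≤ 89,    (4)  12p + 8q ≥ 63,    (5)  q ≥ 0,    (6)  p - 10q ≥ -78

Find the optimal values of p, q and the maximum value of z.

p = 11/20, q = 141/20, maximum z = 639/20

Corner points and z = -6p + 5q:
  (40/13, 279/52) → z = 435/52
  (17/11, 489/88) → z = 1629/88
  (11/20, 141/20) → z = 639/20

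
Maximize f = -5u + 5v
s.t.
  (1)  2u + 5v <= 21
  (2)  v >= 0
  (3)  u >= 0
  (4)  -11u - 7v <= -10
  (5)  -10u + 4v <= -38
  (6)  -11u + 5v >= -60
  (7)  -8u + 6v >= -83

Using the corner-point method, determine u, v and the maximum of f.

Corner points and f = -5u + 5v:
  (137/29, 67/29) → f = -350/29
  (81/13, 111/65) → f = -294/13
  (19/5, 0) → f = -19
  (60/11, 0) → f = -300/11

The binding constraints are 2u + 5v = 21 and -10u + 4v = -38.
Solving simultaneously gives u = 137/29, v = 67/29.

u = 137/29, v = 67/29, maximum f = -350/29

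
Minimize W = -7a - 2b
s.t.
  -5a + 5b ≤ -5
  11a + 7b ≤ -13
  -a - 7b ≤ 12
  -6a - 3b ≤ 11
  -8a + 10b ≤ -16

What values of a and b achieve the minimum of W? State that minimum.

a = -1/10, b = -17/10, minimum W = 41/10

Vertices and W = -7a - 2b:
  (-1/10, -17/10) → W = 41/10
  (-9/83, -140/83) → W = 343/83
  (-4/33, -56/33) → W = 140/33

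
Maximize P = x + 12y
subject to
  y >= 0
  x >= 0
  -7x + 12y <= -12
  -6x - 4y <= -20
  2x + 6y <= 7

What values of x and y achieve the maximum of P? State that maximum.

x = 23/7, y = 1/14, maximum P = 29/7

The optimum lies where -6x - 4y = -20 and 2x + 6y = 7.
Solving simultaneously gives x = 23/7, y = 1/14.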